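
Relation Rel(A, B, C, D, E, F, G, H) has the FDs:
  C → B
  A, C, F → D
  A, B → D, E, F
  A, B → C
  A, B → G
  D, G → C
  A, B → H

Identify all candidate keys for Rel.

No FD produces {A}, so it must be in every candidate key.
{A, B} is a candidate key since {A, B}⁺ = {A, B, C, D, E, F, G, H} covers every attribute.
{A, C} is a candidate key since {A, C}⁺ = {A, B, C, D, E, F, G, H} covers every attribute.
{A, D, G} is a candidate key since {A, D, G}⁺ = {A, B, C, D, E, F, G, H} covers every attribute.
These are minimal and exhaustive — every other superkey contains one of them.

{A, B}, {A, C}, {A, D, G}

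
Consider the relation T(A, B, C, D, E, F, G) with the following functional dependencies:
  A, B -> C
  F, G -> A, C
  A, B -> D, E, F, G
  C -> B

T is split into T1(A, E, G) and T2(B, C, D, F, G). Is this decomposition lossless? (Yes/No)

No

Common attributes: {G}; their closure is {G}.
T1 ⊄ {G} and T2 ⊄ {G}, so the split is lossy.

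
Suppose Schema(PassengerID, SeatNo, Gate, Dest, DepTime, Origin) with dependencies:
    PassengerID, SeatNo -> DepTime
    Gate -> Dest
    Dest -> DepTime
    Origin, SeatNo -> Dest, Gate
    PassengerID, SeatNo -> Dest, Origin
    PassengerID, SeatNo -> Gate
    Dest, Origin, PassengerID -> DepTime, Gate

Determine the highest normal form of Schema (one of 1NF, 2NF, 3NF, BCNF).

2NF

Candidate key: {PassengerID, SeatNo}. Prime attributes: {PassengerID, SeatNo}.
For Gate -> Dest we have {Gate}⁺ = {DepTime, Dest, Gate}; {Gate} is not a superkey, so BCNF fails.
Because {Dest} is non-prime and the left side of Gate -> Dest is not a superkey, the relation is not in 3NF.
Checking every proper subset of each key, none determines a non-prime attribute — 2NF is satisfied.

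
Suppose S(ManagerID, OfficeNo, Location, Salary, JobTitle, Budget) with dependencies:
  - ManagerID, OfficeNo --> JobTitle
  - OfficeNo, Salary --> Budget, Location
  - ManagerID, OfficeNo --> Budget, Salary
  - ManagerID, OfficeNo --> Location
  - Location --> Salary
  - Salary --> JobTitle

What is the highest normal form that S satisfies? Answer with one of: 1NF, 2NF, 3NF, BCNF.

Candidate key: {ManagerID, OfficeNo}. Prime attributes: {ManagerID, OfficeNo}.
OfficeNo, Salary --> Budget, Location: {OfficeNo, Salary}⁺ = {Budget, JobTitle, Location, OfficeNo, Salary}, which is not all of the attributes, so the left side is not a superkey — BCNF is violated.
Because {Budget, Location} are non-prime and the left side of OfficeNo, Salary --> Budget, Location is not a superkey, the relation is not in 3NF.
Checking every proper subset of each key, none determines a non-prime attribute — 2NF is satisfied.

2NF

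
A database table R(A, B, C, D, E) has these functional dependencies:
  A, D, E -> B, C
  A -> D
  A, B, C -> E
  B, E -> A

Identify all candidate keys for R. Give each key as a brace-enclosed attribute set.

{A, E} is a candidate key since {A, E}⁺ = {A, B, C, D, E} covers every attribute.
{B, E} is a candidate key since {B, E}⁺ = {A, B, C, D, E} covers every attribute.
{A, B, C} is a candidate key since {A, B, C}⁺ = {A, B, C, D, E} covers every attribute.
No proper subset of any of these is a key, and no other minimal superkey exists.

{A, B, C}, {A, E}, {B, E}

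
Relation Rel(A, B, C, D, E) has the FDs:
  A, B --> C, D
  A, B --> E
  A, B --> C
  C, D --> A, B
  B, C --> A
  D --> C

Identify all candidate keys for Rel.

Closure of {D} is {A, B, C, D, E}, the whole schema; {D} is a candidate key.
Closure of {A, B} is {A, B, C, D, E}, the whole schema; {A, B} is a candidate key.
Closure of {B, C} is {A, B, C, D, E}, the whole schema; {B, C} is a candidate key.
Any other superkey properly contains one of these, so there are no further candidate keys.

{A, B}, {B, C}, {D}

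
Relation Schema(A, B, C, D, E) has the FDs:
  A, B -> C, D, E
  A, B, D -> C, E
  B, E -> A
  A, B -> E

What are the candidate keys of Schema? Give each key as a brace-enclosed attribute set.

{A, B}, {B, E}

{B} never appears on the right of any FD, so every key must include it.
{A, B} is a candidate key since {A, B}⁺ = {A, B, C, D, E} covers every attribute.
{B, E} is a candidate key since {B, E}⁺ = {A, B, C, D, E} covers every attribute.
No proper subset of any of these is a key, and no other minimal superkey exists.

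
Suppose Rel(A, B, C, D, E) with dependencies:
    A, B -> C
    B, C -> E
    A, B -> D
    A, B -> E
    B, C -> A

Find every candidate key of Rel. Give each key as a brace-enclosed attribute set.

No FD produces {B}, so it must be in every candidate key.
Closure of {A, B} is {A, B, C, D, E}, the whole schema; {A, B} is a candidate key.
Closure of {B, C} is {A, B, C, D, E}, the whole schema; {B, C} is a candidate key.
These are minimal and exhaustive — every other superkey contains one of them.

{A, B}, {B, C}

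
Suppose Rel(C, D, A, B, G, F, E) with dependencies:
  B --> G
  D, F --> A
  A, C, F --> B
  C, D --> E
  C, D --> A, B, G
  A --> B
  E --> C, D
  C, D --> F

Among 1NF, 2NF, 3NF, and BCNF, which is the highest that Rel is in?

Candidate keys: {C, D}, {E}. Prime attributes: {C, D, E}.
B --> G: {B}⁺ = {B, G}, which is not all of the attributes, so the left side is not a superkey — BCNF is violated.
B --> G determines the non-prime attribute {G} from a non-superkey — 3NF is violated.
No non-prime attribute depends on a proper subset of any candidate key, so 2NF holds.

2NF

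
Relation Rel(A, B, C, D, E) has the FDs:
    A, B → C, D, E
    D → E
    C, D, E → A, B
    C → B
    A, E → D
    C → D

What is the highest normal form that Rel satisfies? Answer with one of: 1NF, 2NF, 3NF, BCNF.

2NF

Candidate keys: {A, B}, {C}. Prime attributes: {A, B, C}.
D → E: {D}⁺ = {D, E}, which is not all of the attributes, so the left side is not a superkey — BCNF is violated.
Because {E} is non-prime and the left side of D → E is not a superkey, the relation is not in 3NF.
No non-prime attribute depends on a proper subset of any candidate key, so 2NF holds.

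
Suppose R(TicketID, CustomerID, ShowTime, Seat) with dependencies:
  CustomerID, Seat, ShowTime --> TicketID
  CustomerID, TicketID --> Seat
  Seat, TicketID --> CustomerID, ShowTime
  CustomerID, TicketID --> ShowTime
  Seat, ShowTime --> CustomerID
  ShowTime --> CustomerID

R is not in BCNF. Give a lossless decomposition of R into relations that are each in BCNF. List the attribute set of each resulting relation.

{CustomerID, ShowTime}; {Seat, ShowTime, TicketID}

Candidate keys of the original relation: {CustomerID, TicketID}, {Seat, ShowTime}, {Seat, TicketID}, {ShowTime, TicketID}.
Within {CustomerID, Seat, ShowTime, TicketID}: {ShowTime}⁺ ∩ {CustomerID, Seat, ShowTime, TicketID} = {CustomerID, ShowTime}, not the whole set, so ShowTime --> CustomerID violates BCNF; decompose into {CustomerID, ShowTime} and {Seat, ShowTime, TicketID}.
{CustomerID, ShowTime}: every determinant is a superkey — BCNF.
{Seat, ShowTime, TicketID}: every determinant is a superkey — BCNF.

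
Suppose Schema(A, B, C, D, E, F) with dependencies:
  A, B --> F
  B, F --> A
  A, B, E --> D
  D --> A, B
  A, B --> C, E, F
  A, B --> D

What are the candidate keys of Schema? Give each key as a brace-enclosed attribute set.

{A, B}, {B, F}, {D}

{D}⁺ = {A, B, C, D, E, F} — all of the relation — so {D} is a candidate key.
{A, B}⁺ = {A, B, C, D, E, F} — all of the relation — so {A, B} is a candidate key.
{B, F}⁺ = {A, B, C, D, E, F} — all of the relation — so {B, F} is a candidate key.
Any other superkey properly contains one of these, so there are no further candidate keys.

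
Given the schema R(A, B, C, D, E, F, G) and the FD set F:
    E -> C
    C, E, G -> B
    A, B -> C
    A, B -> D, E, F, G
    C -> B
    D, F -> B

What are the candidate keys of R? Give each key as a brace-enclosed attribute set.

{A, B}, {A, C}, {A, D, F}, {A, E}

No FD produces {A}, so it must be in every candidate key.
{A, B} is a candidate key since {A, B}⁺ = {A, B, C, D, E, F, G} covers every attribute.
{A, C} is a candidate key since {A, C}⁺ = {A, B, C, D, E, F, G} covers every attribute.
{A, E} is a candidate key since {A, E}⁺ = {A, B, C, D, E, F, G} covers every attribute.
{A, D, F} is a candidate key since {A, D, F}⁺ = {A, B, C, D, E, F, G} covers every attribute.
These are minimal and exhaustive — every other superkey contains one of them.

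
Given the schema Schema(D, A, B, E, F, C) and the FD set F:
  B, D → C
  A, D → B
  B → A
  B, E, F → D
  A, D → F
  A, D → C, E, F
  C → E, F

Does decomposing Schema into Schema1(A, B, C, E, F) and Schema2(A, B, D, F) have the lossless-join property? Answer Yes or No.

Schema1 ∩ Schema2 = {A, B, F}; its closure under F is {A, B, F}.
Neither Schema1 nor Schema2 is contained in that closure, so the decomposition is lossy.

No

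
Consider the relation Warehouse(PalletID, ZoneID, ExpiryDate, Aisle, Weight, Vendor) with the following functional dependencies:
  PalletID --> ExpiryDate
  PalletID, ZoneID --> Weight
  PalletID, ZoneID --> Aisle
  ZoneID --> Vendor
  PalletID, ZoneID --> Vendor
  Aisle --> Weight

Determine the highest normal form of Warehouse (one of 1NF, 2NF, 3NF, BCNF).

1NF

Candidate key: {PalletID, ZoneID}. Prime attributes: {PalletID, ZoneID}.
PalletID --> ExpiryDate breaks BCNF: {PalletID}⁺ = {ExpiryDate, PalletID}, so {PalletID} is not a superkey.
Because {ExpiryDate} is non-prime and the left side of PalletID --> ExpiryDate is not a superkey, the relation is not in 3NF.
The proper key subset {PalletID} of {PalletID, ZoneID} determines non-prime {ExpiryDate}, so the relation is not even in 2NF.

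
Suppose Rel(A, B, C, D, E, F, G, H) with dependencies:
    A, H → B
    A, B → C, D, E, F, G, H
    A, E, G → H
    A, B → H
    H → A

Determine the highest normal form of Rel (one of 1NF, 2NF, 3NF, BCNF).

Candidate keys: {A, B}, {A, E, G}, {H}. Prime attributes: {A, B, E, G, H}.
Every FD has a superkey on the left, so the relation is in BCNF.

BCNF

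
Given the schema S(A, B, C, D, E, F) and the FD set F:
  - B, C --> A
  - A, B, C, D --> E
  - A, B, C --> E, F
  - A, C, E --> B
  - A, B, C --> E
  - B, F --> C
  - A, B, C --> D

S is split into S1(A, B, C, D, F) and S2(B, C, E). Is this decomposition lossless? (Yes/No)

Yes

Common attributes: {B, C}; their closure is {A, B, C, D, E, F}.
Since S1 ⊆ {A, B, C, D, E, F}, the intersection is a superkey of S1; the decomposition is lossless.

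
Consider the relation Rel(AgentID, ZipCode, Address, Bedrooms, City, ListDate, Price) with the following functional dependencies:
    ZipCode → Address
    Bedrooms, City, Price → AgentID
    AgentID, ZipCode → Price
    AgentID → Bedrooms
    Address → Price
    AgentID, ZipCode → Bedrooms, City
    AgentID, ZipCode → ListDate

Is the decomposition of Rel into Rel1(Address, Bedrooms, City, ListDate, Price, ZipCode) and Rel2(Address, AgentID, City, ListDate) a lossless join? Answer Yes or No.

The shared attributes are {Address, City, ListDate} and {Address, City, ListDate}⁺ = {Address, City, ListDate, Price}.
Rel1 ⊄ {Address, City, ListDate, Price} and Rel2 ⊄ {Address, City, ListDate, Price}, so the split is lossy.

No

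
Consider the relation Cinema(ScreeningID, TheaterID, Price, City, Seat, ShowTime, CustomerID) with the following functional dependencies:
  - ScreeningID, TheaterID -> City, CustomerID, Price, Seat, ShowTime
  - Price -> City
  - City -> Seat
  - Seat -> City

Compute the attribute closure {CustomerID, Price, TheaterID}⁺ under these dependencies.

Start with {CustomerID, Price, TheaterID}.
Price -> City applies; add {City} → now {City, CustomerID, Price, TheaterID}.
City -> Seat applies; add {Seat} → now {City, CustomerID, Price, Seat, TheaterID}.
No further FD applies.

{City, CustomerID, Price, Seat, TheaterID}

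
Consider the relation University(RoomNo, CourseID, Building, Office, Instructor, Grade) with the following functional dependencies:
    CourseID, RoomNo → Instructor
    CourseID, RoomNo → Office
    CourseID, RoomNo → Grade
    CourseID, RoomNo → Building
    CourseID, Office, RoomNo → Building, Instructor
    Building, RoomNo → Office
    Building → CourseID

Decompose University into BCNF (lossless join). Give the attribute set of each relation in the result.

Candidate keys of the original relation: {Building, RoomNo}, {CourseID, RoomNo}.
In {Building, CourseID, Grade, Instructor, Office, RoomNo}, {Building} is not a superkey ({Building}⁺ restricted to this set is {Building, CourseID}), so split on Building → CourseID into {Building, CourseID} and {Building, Grade, Instructor, Office, RoomNo}.
{Building, CourseID} has no BCNF violation.
{Building, Grade, Instructor, Office, RoomNo} has no BCNF violation.

{Building, CourseID}; {Building, Grade, Instructor, Office, RoomNo}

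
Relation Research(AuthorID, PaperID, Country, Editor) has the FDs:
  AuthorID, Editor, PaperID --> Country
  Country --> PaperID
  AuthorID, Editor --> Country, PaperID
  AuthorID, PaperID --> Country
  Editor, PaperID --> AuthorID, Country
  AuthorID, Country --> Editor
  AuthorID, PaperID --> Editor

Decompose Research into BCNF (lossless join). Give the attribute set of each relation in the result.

Candidate keys of the original relation: {AuthorID, Country}, {AuthorID, Editor}, {AuthorID, PaperID}, {Country, Editor}, {Editor, PaperID}.
In {AuthorID, Country, Editor, PaperID}, {Country} is not a superkey ({Country}⁺ restricted to this set is {Country, PaperID}), so split on Country --> PaperID into {Country, PaperID} and {AuthorID, Country, Editor}.
{Country, PaperID} is in BCNF.
{AuthorID, Country, Editor} is in BCNF.

{AuthorID, Country, Editor}; {Country, PaperID}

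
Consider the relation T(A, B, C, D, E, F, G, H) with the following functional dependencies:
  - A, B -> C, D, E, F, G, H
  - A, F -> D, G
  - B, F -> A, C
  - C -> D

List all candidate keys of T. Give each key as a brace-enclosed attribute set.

{A, B}, {B, F}

No FD produces {B}, so it must be in every candidate key.
{A, B}⁺ = {A, B, C, D, E, F, G, H} — all of the relation — so {A, B} is a candidate key.
{B, F}⁺ = {A, B, C, D, E, F, G, H} — all of the relation — so {B, F} is a candidate key.
Any other superkey properly contains one of these, so there are no further candidate keys.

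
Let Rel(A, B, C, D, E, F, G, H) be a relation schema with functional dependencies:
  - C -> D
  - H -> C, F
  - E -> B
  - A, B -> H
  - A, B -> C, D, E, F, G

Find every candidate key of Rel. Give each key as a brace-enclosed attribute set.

{A, B}, {A, E}

No FD produces {A}, so it must be in every candidate key.
{A, B}⁺ = {A, B, C, D, E, F, G, H} — all of the relation — so {A, B} is a candidate key.
{A, E}⁺ = {A, B, C, D, E, F, G, H} — all of the relation — so {A, E} is a candidate key.
These are minimal and exhaustive — every other superkey contains one of them.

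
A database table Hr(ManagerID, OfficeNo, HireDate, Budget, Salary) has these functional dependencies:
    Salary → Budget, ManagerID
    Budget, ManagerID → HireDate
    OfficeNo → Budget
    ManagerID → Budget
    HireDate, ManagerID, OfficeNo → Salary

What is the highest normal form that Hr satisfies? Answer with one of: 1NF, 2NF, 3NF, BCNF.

Candidate keys: {ManagerID, OfficeNo}, {OfficeNo, Salary}. Prime attributes: {ManagerID, OfficeNo, Salary}.
For Salary → Budget, ManagerID we have {Salary}⁺ = {Budget, HireDate, ManagerID, Salary}; {Salary} is not a superkey, so BCNF fails.
Because {Budget} is non-prime and the left side of Salary → Budget, ManagerID is not a superkey, the relation is not in 3NF.
The proper key subset {ManagerID} of {ManagerID, OfficeNo} determines non-prime {Budget, HireDate}, so the relation is not even in 2NF.

1NF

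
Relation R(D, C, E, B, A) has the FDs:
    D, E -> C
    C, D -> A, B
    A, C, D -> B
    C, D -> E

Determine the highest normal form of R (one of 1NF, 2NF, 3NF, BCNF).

Candidate keys: {C, D}, {D, E}. Prime attributes: {C, D, E}.
Each dependency's left side is a superkey — BCNF holds.

BCNF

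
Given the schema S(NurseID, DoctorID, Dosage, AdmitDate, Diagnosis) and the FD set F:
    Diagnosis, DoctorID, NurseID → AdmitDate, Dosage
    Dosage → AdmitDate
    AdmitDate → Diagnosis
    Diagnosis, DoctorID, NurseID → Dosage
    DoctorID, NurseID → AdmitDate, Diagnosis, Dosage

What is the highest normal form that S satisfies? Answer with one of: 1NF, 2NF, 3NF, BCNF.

2NF

Candidate key: {DoctorID, NurseID}. Prime attributes: {DoctorID, NurseID}.
Dosage → AdmitDate: {Dosage}⁺ = {AdmitDate, Diagnosis, Dosage}, which is not all of the attributes, so the left side is not a superkey — BCNF is violated.
Dosage → AdmitDate has non-prime {AdmitDate} on the right and a non-superkey on the left, so 3NF fails.
Checking every proper subset of each key, none determines a non-prime attribute — 2NF is satisfied.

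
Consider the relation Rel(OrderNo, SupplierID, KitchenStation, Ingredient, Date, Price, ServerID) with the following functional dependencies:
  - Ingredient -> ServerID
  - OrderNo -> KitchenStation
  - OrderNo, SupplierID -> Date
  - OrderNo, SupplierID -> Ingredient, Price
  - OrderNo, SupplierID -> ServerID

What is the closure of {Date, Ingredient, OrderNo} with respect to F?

Start with {Date, Ingredient, OrderNo}.
Ingredient -> ServerID applies; add {ServerID} → now {Date, Ingredient, OrderNo, ServerID}.
OrderNo -> KitchenStation applies; add {KitchenStation} → now {Date, Ingredient, KitchenStation, OrderNo, ServerID}.
No further FD applies.

{Date, Ingredient, KitchenStation, OrderNo, ServerID}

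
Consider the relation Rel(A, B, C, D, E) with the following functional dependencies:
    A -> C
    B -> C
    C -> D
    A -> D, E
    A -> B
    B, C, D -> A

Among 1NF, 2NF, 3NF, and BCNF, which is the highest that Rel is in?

Candidate keys: {A}, {B}. Prime attributes: {A, B}.
For C -> D we have {C}⁺ = {C, D}; {C} is not a superkey, so BCNF fails.
C -> D has non-prime {D} on the right and a non-superkey on the left, so 3NF fails.
All keys have size 1, which rules out partial dependencies — 2NF is satisfied.

2NF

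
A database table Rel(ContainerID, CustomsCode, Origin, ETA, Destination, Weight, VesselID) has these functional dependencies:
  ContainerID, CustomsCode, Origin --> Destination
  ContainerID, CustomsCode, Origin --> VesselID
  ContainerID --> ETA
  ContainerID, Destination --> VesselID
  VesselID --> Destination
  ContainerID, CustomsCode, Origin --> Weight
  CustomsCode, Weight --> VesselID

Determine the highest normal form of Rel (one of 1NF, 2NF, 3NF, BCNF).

Candidate key: {ContainerID, CustomsCode, Origin}. Prime attributes: {ContainerID, CustomsCode, Origin}.
ContainerID --> ETA breaks BCNF: {ContainerID}⁺ = {ContainerID, ETA}, so {ContainerID} is not a superkey.
ContainerID --> ETA has non-prime {ETA} on the right and a non-superkey on the left, so 3NF fails.
Since {ContainerID} ⊂ {ContainerID, CustomsCode, Origin} and {ContainerID}⁺ ⊇ {ETA} with {ETA} non-prime, there is a partial dependency; 2NF fails.

1NF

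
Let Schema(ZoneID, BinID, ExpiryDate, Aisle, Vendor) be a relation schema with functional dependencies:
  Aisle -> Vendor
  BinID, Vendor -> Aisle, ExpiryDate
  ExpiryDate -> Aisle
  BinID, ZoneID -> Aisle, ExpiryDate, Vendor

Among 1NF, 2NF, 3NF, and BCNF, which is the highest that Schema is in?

2NF

Candidate key: {BinID, ZoneID}. Prime attributes: {BinID, ZoneID}.
For Aisle -> Vendor we have {Aisle}⁺ = {Aisle, Vendor}; {Aisle} is not a superkey, so BCNF fails.
Aisle -> Vendor has non-prime {Vendor} on the right and a non-superkey on the left, so 3NF fails.
Checking every proper subset of each key, none determines a non-prime attribute — 2NF is satisfied.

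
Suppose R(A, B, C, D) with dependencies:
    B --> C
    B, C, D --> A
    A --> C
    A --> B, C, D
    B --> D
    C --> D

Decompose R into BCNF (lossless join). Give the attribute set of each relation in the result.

Candidate keys of the original relation: {A}, {B}.
In {A, B, C, D}, {C} is not a superkey ({C}⁺ restricted to this set is {C, D}), so split on C --> D into {C, D} and {A, B, C}.
{C, D} is in BCNF.
{A, B, C} is in BCNF.

{A, B, C}; {C, D}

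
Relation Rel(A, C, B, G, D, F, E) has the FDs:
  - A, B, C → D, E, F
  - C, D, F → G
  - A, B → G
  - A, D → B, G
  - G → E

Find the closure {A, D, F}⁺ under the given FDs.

{A, B, D, E, F, G}

Start with {A, D, F}.
A, D → B, G applies; add {B, G} → now {A, B, D, F, G}.
G → E applies; add {E} → now {A, B, D, E, F, G}.
No further FD applies.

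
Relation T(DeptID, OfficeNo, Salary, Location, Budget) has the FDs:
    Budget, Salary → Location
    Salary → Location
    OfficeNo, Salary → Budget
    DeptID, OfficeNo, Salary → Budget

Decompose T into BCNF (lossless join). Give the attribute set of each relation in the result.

{Budget, OfficeNo, Salary}; {DeptID, OfficeNo, Salary}; {Location, Salary}

Candidate key of the original relation: {DeptID, OfficeNo, Salary}.
{Budget, DeptID, Location, OfficeNo, Salary}: {Budget, Salary} determines {Budget, Location, Salary} here but is not a superkey — split on Budget, Salary → Location, giving {Budget, Location, Salary} and {Budget, DeptID, OfficeNo, Salary}.
{Budget, Location, Salary}: {Salary} determines {Location, Salary} here but is not a superkey — split on Salary → Location, giving {Location, Salary} and {Budget, Salary}.
{Location, Salary} has no BCNF violation.
{Budget, Salary} has no BCNF violation.
{Budget, DeptID, OfficeNo, Salary}: {OfficeNo, Salary} determines {Budget, OfficeNo, Salary} here but is not a superkey — split on OfficeNo, Salary → Budget, giving {Budget, OfficeNo, Salary} and {DeptID, OfficeNo, Salary}.
{Budget, OfficeNo, Salary} has no BCNF violation.
{DeptID, OfficeNo, Salary} has no BCNF violation.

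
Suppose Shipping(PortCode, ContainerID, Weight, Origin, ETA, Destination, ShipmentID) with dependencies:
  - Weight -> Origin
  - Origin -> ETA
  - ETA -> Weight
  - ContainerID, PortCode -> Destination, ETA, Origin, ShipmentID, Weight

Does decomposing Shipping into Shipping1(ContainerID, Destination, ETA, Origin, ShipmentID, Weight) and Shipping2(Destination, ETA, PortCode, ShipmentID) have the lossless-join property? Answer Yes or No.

No

Common attributes: {Destination, ETA, ShipmentID}; their closure is {Destination, ETA, Origin, ShipmentID, Weight}.
The closure covers neither Shipping1 nor Shipping2 entirely; the join is not lossless.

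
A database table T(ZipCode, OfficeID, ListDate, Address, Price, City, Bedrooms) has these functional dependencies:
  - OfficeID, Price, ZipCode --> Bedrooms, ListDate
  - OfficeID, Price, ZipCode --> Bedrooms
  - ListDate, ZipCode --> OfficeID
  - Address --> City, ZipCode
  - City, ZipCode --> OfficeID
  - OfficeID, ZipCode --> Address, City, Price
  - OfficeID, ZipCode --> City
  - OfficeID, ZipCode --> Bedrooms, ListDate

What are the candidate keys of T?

{Address}, {City, ZipCode}, {ListDate, ZipCode}, {OfficeID, ZipCode}

{Address} is a candidate key since {Address}⁺ = {Address, Bedrooms, City, ListDate, OfficeID, Price, ZipCode} covers every attribute.
{City, ZipCode} is a candidate key since {City, ZipCode}⁺ = {Address, Bedrooms, City, ListDate, OfficeID, Price, ZipCode} covers every attribute.
{ListDate, ZipCode} is a candidate key since {ListDate, ZipCode}⁺ = {Address, Bedrooms, City, ListDate, OfficeID, Price, ZipCode} covers every attribute.
{OfficeID, ZipCode} is a candidate key since {OfficeID, ZipCode}⁺ = {Address, Bedrooms, City, ListDate, OfficeID, Price, ZipCode} covers every attribute.
No proper subset of any of these is a key, and no other minimal superkey exists.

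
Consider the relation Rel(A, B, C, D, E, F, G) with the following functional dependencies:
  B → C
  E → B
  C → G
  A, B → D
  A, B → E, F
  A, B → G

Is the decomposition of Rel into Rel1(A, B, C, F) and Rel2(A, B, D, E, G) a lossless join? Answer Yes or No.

Yes

Common attributes: {A, B}; their closure is {A, B, C, D, E, F, G}.
Since Rel1 ⊆ {A, B, C, D, E, F, G}, the intersection is a superkey of Rel1; the decomposition is lossless.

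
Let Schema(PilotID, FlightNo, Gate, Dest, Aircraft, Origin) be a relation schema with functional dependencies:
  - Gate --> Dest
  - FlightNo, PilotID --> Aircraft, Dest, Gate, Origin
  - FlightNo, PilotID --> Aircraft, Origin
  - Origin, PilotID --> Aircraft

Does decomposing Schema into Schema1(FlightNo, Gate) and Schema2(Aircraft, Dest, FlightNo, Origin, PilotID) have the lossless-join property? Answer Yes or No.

No

The shared attributes are {FlightNo} and {FlightNo}⁺ = {FlightNo}.
Neither Schema1 nor Schema2 is contained in that closure, so the decomposition is lossy.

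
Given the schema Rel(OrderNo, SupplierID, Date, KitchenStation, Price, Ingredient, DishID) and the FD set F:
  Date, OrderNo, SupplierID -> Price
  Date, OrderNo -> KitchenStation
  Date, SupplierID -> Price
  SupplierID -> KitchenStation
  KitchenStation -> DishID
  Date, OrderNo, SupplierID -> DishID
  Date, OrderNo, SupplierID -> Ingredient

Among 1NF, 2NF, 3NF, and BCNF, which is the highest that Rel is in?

Candidate key: {Date, OrderNo, SupplierID}. Prime attributes: {Date, OrderNo, SupplierID}.
Date, OrderNo -> KitchenStation breaks BCNF: {Date, OrderNo}⁺ = {Date, DishID, KitchenStation, OrderNo}, so {Date, OrderNo} is not a superkey.
Date, OrderNo -> KitchenStation determines the non-prime attribute {KitchenStation} from a non-superkey — 3NF is violated.
The proper key subset {SupplierID} of {Date, OrderNo, SupplierID} determines non-prime {DishID, KitchenStation}, so the relation is not even in 2NF.

1NF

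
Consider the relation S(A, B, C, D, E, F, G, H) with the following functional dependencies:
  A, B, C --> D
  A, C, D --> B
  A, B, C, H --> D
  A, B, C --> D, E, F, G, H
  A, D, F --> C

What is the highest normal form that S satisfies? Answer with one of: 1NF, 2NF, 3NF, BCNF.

BCNF

Candidate keys: {A, B, C}, {A, C, D}, {A, D, F}. Prime attributes: {A, B, C, D, F}.
Each dependency's left side is a superkey — BCNF holds.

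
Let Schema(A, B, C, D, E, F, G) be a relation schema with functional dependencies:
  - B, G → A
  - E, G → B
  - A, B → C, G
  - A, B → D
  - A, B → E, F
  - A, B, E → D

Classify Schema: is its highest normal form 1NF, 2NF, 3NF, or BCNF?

BCNF

Candidate keys: {A, B}, {B, G}, {E, G}. Prime attributes: {A, B, E, G}.
The left-hand side of every FD is a superkey, so BCNF is satisfied.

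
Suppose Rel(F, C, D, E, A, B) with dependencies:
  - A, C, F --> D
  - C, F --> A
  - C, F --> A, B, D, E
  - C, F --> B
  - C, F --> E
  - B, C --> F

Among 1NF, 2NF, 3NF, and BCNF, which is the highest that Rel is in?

Candidate keys: {B, C}, {C, F}. Prime attributes: {B, C, F}.
Every FD has a superkey on the left, so the relation is in BCNF.

BCNF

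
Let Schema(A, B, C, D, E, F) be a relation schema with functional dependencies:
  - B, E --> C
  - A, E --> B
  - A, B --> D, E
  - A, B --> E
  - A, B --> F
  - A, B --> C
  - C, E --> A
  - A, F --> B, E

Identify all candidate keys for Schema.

Closure of {A, B} is {A, B, C, D, E, F}, the whole schema; {A, B} is a candidate key.
Closure of {A, E} is {A, B, C, D, E, F}, the whole schema; {A, E} is a candidate key.
Closure of {A, F} is {A, B, C, D, E, F}, the whole schema; {A, F} is a candidate key.
Closure of {B, E} is {A, B, C, D, E, F}, the whole schema; {B, E} is a candidate key.
Closure of {C, E} is {A, B, C, D, E, F}, the whole schema; {C, E} is a candidate key.
No proper subset of any of these is a key, and no other minimal superkey exists.

{A, B}, {A, E}, {A, F}, {B, E}, {C, E}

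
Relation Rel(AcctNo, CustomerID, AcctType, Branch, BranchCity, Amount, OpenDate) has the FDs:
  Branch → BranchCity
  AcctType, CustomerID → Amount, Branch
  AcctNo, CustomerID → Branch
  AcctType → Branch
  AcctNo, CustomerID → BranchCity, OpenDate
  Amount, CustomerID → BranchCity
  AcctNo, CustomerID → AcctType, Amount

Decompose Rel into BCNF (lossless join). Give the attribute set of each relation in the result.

{AcctNo, AcctType, CustomerID, OpenDate}; {AcctType, Amount, CustomerID}; {AcctType, Branch}; {Branch, BranchCity}

Candidate key of the original relation: {AcctNo, CustomerID}.
Within {AcctNo, AcctType, Amount, Branch, BranchCity, CustomerID, OpenDate}: {Branch}⁺ ∩ {AcctNo, AcctType, Amount, Branch, BranchCity, CustomerID, OpenDate} = {Branch, BranchCity}, not the whole set, so Branch → BranchCity violates BCNF; decompose into {Branch, BranchCity} and {AcctNo, AcctType, Amount, Branch, CustomerID, OpenDate}.
{Branch, BranchCity} is in BCNF.
Within {AcctNo, AcctType, Amount, Branch, CustomerID, OpenDate}: {AcctType, CustomerID}⁺ ∩ {AcctNo, AcctType, Amount, Branch, CustomerID, OpenDate} = {AcctType, Amount, Branch, CustomerID}, not the whole set, so AcctType, CustomerID → Amount, Branch violates BCNF; decompose into {AcctType, Amount, Branch, CustomerID} and {AcctNo, AcctType, CustomerID, OpenDate}.
Within {AcctType, Amount, Branch, CustomerID}: {AcctType}⁺ ∩ {AcctType, Amount, Branch, CustomerID} = {AcctType, Branch}, not the whole set, so AcctType → Branch violates BCNF; decompose into {AcctType, Branch} and {AcctType, Amount, CustomerID}.
{AcctType, Branch} is in BCNF.
{AcctType, Amount, CustomerID} is in BCNF.
{AcctNo, AcctType, CustomerID, OpenDate} is in BCNF.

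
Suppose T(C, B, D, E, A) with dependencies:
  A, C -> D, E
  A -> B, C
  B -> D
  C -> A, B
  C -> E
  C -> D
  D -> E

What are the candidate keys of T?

{A}⁺ = {A, B, C, D, E}, which is every attribute, so {A} is a candidate key.
{C}⁺ = {A, B, C, D, E}, which is every attribute, so {C} is a candidate key.
No proper subset of any of these is a key, and no other minimal superkey exists.

{A}, {C}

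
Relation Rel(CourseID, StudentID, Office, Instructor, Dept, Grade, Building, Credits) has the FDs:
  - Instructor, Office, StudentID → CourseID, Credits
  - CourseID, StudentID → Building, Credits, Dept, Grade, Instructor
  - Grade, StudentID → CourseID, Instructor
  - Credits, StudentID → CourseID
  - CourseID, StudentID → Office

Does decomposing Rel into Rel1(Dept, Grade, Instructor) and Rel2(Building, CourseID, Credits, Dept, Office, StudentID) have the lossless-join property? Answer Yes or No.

No

Common attributes: {Dept}; their closure is {Dept}.
Neither Rel1 nor Rel2 is contained in that closure, so the decomposition is lossy.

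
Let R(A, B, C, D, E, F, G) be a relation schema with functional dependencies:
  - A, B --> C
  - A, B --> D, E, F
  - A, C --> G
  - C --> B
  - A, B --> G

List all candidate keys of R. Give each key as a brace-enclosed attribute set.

{A} never appears on the right of any FD, so every key must include it.
{A, B} is a candidate key since {A, B}⁺ = {A, B, C, D, E, F, G} covers every attribute.
{A, C} is a candidate key since {A, C}⁺ = {A, B, C, D, E, F, G} covers every attribute.
Any other superkey properly contains one of these, so there are no further candidate keys.

{A, B}, {A, C}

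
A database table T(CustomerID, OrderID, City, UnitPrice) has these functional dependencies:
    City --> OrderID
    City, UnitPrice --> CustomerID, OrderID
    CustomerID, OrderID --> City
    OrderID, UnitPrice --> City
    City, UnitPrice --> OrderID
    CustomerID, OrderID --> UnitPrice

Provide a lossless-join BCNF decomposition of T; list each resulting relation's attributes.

{City, CustomerID, UnitPrice}; {City, OrderID}

Candidate keys of the original relation: {City, CustomerID}, {City, UnitPrice}, {CustomerID, OrderID}, {OrderID, UnitPrice}.
Within {City, CustomerID, OrderID, UnitPrice}: {City}⁺ ∩ {City, CustomerID, OrderID, UnitPrice} = {City, OrderID}, not the whole set, so City --> OrderID violates BCNF; decompose into {City, OrderID} and {City, CustomerID, UnitPrice}.
{City, OrderID} has no BCNF violation.
{City, CustomerID, UnitPrice} has no BCNF violation.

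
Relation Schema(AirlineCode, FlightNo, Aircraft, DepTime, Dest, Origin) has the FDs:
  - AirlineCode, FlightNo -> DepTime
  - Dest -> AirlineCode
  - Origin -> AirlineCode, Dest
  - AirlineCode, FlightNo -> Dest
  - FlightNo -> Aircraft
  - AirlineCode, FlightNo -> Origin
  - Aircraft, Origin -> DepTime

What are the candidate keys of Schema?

Attributes never on any right-hand side: {FlightNo} — every candidate key must contain it.
{AirlineCode, FlightNo}⁺ = {Aircraft, AirlineCode, DepTime, Dest, FlightNo, Origin} — all of the relation — so {AirlineCode, FlightNo} is a candidate key.
{Dest, FlightNo}⁺ = {Aircraft, AirlineCode, DepTime, Dest, FlightNo, Origin} — all of the relation — so {Dest, FlightNo} is a candidate key.
{FlightNo, Origin}⁺ = {Aircraft, AirlineCode, DepTime, Dest, FlightNo, Origin} — all of the relation — so {FlightNo, Origin} is a candidate key.
Any other superkey properly contains one of these, so there are no further candidate keys.

{AirlineCode, FlightNo}, {Dest, FlightNo}, {FlightNo, Origin}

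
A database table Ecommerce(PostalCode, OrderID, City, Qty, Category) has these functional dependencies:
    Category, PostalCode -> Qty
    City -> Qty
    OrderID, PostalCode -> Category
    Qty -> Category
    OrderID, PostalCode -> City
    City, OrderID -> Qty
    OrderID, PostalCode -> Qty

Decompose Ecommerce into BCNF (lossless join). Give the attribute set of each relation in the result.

Candidate key of the original relation: {OrderID, PostalCode}.
{Category, City, OrderID, PostalCode, Qty}: {Category, PostalCode} determines {Category, PostalCode, Qty} here but is not a superkey — split on Category, PostalCode -> Qty, giving {Category, PostalCode, Qty} and {Category, City, OrderID, PostalCode}.
{Category, PostalCode, Qty}: {Qty} determines {Category, Qty} here but is not a superkey — split on Qty -> Category, giving {Category, Qty} and {PostalCode, Qty}.
{Category, Qty} is in BCNF.
{PostalCode, Qty} is in BCNF.
{Category, City, OrderID, PostalCode}: {City} determines {Category, City} here but is not a superkey — split on City -> Category, giving {Category, City} and {City, OrderID, PostalCode}.
{Category, City} is in BCNF.
{City, OrderID, PostalCode} is in BCNF.

{Category, City}; {Category, Qty}; {City, OrderID, PostalCode}; {PostalCode, Qty}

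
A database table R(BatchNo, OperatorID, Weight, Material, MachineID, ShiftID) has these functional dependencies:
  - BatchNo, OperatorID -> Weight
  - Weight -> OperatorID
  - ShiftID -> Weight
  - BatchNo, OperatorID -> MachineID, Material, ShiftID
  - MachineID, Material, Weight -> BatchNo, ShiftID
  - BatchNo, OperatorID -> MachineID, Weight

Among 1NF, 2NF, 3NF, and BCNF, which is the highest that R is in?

3NF

Candidate keys: {BatchNo, OperatorID}, {BatchNo, ShiftID}, {BatchNo, Weight}, {MachineID, Material, ShiftID}, {MachineID, Material, Weight}. Prime attributes: {BatchNo, MachineID, Material, OperatorID, ShiftID, Weight}.
For Weight -> OperatorID we have {Weight}⁺ = {OperatorID, Weight}; {Weight} is not a superkey, so BCNF fails.
Since {OperatorID} ⊆ prime attributes and every other non-superkey FD also has a prime right side, the schema is in 3NF.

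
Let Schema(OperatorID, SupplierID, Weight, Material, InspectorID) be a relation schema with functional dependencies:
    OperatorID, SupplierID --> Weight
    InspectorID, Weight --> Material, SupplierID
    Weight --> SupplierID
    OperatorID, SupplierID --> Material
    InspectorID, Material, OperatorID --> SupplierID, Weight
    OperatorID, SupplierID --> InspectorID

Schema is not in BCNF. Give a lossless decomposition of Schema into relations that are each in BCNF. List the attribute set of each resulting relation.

Candidate keys of the original relation: {InspectorID, Material, OperatorID}, {OperatorID, SupplierID}, {OperatorID, Weight}.
Within {InspectorID, Material, OperatorID, SupplierID, Weight}: {InspectorID, Weight}⁺ ∩ {InspectorID, Material, OperatorID, SupplierID, Weight} = {InspectorID, Material, SupplierID, Weight}, not the whole set, so InspectorID, Weight --> Material, SupplierID violates BCNF; decompose into {InspectorID, Material, SupplierID, Weight} and {InspectorID, OperatorID, Weight}.
Within {InspectorID, Material, SupplierID, Weight}: {Weight}⁺ ∩ {InspectorID, Material, SupplierID, Weight} = {SupplierID, Weight}, not the whole set, so Weight --> SupplierID violates BCNF; decompose into {SupplierID, Weight} and {InspectorID, Material, Weight}.
{SupplierID, Weight} is in BCNF.
{InspectorID, Material, Weight} is in BCNF.
{InspectorID, OperatorID, Weight} is in BCNF.

{InspectorID, Material, Weight}; {InspectorID, OperatorID, Weight}; {SupplierID, Weight}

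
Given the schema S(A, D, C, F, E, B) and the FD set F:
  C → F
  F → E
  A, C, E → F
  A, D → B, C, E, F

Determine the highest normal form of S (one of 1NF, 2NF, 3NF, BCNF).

Candidate key: {A, D}. Prime attributes: {A, D}.
For C → F we have {C}⁺ = {C, E, F}; {C} is not a superkey, so BCNF fails.
Because {F} is non-prime and the left side of C → F is not a superkey, the relation is not in 3NF.
Checking every proper subset of each key, none determines a non-prime attribute — 2NF is satisfied.

2NF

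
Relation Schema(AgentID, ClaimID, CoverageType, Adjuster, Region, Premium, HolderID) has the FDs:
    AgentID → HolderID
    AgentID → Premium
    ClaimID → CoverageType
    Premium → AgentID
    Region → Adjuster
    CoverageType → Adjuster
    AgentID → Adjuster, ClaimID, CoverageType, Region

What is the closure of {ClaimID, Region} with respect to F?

{Adjuster, ClaimID, CoverageType, Region}

Start with {ClaimID, Region}.
ClaimID → CoverageType applies; add {CoverageType} → now {ClaimID, CoverageType, Region}.
Region → Adjuster applies; add {Adjuster} → now {Adjuster, ClaimID, CoverageType, Region}.
No further FD applies.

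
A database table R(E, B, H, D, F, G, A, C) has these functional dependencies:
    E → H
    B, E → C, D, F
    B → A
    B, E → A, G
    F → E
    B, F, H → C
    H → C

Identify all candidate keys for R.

No FD produces {B}, so it must be in every candidate key.
{B, E} is a candidate key since {B, E}⁺ = {A, B, C, D, E, F, G, H} covers every attribute.
{B, F} is a candidate key since {B, F}⁺ = {A, B, C, D, E, F, G, H} covers every attribute.
These are minimal and exhaustive — every other superkey contains one of them.

{B, E}, {B, F}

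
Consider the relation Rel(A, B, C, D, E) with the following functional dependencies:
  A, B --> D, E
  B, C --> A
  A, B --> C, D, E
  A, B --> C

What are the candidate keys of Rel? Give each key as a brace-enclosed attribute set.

{B} never appears on the right of any FD, so every key must include it.
{A, B}⁺ = {A, B, C, D, E}, which is every attribute, so {A, B} is a candidate key.
{B, C}⁺ = {A, B, C, D, E}, which is every attribute, so {B, C} is a candidate key.
These are minimal and exhaustive — every other superkey contains one of them.

{A, B}, {B, C}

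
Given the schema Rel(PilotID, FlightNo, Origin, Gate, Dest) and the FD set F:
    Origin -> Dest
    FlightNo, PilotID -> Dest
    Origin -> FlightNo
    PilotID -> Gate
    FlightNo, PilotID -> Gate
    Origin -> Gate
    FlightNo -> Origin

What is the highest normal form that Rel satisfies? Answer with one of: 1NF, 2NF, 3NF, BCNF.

1NF

Candidate keys: {FlightNo, PilotID}, {Origin, PilotID}. Prime attributes: {FlightNo, Origin, PilotID}.
Origin -> Dest: {Origin}⁺ = {Dest, FlightNo, Gate, Origin}, which is not all of the attributes, so the left side is not a superkey — BCNF is violated.
Origin -> Dest has non-prime {Dest} on the right and a non-superkey on the left, so 3NF fails.
Since {FlightNo} ⊂ {FlightNo, PilotID} and {FlightNo}⁺ ⊇ {Dest, Gate} with {Dest, Gate} non-prime, there is a partial dependency; 2NF fails.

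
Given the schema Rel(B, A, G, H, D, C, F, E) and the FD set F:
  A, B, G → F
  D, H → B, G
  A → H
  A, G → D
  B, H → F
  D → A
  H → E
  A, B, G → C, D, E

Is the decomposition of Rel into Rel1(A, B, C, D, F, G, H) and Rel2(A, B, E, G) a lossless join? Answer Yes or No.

Rel1 ∩ Rel2 = {A, B, G}; its closure under F is {A, B, C, D, E, F, G, H}.
Since Rel1 ⊆ {A, B, C, D, E, F, G, H}, the intersection is a superkey of Rel1; the decomposition is lossless.

Yes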